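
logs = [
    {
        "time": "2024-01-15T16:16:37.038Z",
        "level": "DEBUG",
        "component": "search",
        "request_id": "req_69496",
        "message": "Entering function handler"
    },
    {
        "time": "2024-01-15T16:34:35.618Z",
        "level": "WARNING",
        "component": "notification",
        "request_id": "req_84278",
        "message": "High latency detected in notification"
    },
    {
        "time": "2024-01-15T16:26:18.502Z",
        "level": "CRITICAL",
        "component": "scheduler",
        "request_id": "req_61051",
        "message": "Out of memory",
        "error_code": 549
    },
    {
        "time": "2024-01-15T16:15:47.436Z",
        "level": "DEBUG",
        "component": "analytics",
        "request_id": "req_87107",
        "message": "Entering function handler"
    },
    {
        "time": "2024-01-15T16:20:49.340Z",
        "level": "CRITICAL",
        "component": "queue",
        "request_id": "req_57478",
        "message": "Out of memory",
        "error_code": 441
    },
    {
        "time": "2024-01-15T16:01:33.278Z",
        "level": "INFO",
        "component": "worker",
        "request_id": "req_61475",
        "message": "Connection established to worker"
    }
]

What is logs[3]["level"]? "DEBUG"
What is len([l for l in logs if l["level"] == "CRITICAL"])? 2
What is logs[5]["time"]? "2024-01-15T16:01:33.278Z"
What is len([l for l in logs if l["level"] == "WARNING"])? 1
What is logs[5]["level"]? "INFO"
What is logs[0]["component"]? "search"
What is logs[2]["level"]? "CRITICAL"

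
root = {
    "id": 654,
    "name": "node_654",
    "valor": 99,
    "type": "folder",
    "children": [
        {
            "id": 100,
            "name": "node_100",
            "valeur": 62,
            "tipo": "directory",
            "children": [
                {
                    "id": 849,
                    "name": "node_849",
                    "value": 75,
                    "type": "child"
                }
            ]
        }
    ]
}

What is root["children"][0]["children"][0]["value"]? 75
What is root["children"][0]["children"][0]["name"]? "node_849"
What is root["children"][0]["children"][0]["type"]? "child"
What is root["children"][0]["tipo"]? "directory"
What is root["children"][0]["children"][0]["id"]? 849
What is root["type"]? "folder"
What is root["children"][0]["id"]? 100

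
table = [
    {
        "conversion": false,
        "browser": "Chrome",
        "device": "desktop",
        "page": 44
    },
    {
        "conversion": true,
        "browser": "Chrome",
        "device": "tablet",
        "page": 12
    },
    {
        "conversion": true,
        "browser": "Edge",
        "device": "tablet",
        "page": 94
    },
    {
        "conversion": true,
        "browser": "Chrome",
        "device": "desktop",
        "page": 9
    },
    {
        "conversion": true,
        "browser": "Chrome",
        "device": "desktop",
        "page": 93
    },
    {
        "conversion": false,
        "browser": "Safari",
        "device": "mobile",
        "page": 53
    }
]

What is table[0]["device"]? "desktop"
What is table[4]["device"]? "desktop"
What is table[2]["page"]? 94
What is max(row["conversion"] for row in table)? True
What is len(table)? 6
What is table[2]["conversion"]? True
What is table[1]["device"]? "tablet"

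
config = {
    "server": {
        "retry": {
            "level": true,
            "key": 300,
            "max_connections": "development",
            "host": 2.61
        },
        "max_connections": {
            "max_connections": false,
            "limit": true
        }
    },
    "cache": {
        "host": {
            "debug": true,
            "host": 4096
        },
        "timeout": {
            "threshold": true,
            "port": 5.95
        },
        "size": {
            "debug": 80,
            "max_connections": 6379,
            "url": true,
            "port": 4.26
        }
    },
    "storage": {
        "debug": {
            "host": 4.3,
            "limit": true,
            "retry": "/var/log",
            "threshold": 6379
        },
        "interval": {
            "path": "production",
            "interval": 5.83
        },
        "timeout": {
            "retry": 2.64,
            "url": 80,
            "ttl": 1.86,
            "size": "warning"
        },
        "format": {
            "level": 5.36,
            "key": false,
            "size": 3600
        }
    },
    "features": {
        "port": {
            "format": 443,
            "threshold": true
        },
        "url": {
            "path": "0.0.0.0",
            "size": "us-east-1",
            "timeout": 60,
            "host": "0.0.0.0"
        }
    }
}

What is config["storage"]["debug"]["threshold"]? 6379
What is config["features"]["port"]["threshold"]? True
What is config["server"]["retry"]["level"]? True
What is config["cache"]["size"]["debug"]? 80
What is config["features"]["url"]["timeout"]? 60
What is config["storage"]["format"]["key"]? False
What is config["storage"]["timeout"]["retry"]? 2.64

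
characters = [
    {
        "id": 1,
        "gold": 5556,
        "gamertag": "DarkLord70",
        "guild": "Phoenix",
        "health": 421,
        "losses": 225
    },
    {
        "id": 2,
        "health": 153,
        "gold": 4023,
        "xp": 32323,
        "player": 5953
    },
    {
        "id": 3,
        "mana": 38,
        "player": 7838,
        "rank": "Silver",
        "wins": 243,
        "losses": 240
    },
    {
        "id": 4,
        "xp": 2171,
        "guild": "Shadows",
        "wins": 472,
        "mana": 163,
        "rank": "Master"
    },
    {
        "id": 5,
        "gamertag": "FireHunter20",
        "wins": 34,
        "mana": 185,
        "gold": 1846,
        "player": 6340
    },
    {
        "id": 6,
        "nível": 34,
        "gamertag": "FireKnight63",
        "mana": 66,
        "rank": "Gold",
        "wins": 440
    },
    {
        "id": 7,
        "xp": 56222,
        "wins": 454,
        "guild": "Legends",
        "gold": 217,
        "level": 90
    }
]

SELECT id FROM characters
[1, 2, 3, 4, 5, 6, 7]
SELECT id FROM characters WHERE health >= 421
[1]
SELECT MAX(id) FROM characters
7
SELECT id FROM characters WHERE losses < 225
[]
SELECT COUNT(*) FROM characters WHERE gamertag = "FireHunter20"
1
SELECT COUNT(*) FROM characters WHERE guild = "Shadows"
1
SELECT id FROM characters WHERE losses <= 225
[1]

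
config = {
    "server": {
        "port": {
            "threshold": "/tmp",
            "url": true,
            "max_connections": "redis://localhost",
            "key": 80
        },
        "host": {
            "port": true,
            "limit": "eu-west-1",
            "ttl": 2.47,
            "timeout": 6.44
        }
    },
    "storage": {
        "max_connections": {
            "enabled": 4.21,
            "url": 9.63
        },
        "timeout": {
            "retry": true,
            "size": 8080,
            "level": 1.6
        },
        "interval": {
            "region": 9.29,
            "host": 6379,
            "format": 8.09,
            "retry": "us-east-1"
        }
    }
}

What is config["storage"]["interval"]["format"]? 8.09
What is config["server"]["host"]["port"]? True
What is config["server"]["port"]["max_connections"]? "redis://localhost"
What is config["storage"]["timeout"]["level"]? 1.6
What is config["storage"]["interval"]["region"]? 9.29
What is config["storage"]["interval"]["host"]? 6379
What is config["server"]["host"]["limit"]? "eu-west-1"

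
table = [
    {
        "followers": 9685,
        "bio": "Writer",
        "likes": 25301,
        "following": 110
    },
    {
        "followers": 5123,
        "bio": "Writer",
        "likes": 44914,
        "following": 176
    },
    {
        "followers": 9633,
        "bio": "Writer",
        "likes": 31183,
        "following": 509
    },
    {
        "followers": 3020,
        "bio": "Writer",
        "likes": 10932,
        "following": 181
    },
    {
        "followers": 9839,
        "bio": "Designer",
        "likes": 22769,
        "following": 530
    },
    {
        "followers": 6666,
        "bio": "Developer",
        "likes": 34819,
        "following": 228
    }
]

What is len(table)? 6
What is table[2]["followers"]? 9633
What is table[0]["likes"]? 25301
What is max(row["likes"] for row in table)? 44914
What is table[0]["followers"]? 9685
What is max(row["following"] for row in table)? 530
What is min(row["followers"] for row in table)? 3020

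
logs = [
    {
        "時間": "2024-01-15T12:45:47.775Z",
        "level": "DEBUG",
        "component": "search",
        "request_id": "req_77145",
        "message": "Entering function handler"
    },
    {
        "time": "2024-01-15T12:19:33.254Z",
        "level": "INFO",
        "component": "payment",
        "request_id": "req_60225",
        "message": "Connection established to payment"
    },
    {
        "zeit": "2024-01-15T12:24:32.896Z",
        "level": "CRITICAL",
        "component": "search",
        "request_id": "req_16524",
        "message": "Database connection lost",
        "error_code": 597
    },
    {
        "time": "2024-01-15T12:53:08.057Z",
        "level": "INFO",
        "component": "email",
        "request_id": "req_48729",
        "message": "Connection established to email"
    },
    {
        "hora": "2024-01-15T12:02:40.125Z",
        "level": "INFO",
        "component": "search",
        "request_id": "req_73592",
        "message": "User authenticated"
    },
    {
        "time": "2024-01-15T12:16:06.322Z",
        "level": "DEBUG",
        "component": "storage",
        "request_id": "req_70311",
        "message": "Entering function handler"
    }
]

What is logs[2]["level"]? "CRITICAL"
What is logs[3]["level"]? "INFO"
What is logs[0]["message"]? "Entering function handler"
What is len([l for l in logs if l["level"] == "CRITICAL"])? 1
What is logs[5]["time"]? "2024-01-15T12:16:06.322Z"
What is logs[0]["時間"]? "2024-01-15T12:45:47.775Z"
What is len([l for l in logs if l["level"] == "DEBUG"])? 2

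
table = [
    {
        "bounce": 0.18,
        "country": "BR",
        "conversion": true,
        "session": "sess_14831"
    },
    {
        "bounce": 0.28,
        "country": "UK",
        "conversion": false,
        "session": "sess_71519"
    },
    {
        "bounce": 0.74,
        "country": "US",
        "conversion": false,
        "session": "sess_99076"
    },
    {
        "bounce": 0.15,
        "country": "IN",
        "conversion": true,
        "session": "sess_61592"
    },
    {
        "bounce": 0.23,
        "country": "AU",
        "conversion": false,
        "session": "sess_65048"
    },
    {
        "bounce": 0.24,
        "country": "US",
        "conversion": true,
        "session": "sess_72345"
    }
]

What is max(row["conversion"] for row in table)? True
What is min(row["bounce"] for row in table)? 0.15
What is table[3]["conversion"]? True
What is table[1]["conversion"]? False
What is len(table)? 6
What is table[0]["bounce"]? 0.18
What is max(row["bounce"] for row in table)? 0.74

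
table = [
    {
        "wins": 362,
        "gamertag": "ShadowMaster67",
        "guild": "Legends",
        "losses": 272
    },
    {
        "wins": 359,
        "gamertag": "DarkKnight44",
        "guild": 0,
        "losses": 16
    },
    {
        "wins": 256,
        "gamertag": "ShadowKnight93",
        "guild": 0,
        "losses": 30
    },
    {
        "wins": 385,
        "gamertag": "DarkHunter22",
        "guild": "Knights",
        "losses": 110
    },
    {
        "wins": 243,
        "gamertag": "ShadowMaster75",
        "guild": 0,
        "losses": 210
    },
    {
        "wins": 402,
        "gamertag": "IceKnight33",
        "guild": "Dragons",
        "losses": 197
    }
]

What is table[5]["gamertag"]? "IceKnight33"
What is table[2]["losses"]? 30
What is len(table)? 6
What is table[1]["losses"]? 16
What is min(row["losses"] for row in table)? 16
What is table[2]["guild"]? 0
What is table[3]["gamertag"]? "DarkHunter22"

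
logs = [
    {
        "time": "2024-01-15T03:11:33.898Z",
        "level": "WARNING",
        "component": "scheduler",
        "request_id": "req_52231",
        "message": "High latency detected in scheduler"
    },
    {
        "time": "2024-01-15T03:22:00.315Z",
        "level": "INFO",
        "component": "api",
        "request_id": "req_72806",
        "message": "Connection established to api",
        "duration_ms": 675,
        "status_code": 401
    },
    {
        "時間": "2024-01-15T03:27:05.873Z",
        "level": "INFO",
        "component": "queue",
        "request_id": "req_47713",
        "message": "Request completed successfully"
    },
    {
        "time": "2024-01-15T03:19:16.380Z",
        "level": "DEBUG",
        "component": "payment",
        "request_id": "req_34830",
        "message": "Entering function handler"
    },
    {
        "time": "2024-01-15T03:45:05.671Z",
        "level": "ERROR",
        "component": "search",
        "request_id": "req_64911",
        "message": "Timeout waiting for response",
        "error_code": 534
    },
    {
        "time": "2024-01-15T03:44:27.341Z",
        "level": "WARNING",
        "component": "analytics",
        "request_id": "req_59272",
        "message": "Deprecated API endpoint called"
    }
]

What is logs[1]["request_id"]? "req_72806"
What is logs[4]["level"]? "ERROR"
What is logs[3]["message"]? "Entering function handler"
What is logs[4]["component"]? "search"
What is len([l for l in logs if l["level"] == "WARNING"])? 2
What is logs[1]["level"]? "INFO"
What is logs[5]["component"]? "analytics"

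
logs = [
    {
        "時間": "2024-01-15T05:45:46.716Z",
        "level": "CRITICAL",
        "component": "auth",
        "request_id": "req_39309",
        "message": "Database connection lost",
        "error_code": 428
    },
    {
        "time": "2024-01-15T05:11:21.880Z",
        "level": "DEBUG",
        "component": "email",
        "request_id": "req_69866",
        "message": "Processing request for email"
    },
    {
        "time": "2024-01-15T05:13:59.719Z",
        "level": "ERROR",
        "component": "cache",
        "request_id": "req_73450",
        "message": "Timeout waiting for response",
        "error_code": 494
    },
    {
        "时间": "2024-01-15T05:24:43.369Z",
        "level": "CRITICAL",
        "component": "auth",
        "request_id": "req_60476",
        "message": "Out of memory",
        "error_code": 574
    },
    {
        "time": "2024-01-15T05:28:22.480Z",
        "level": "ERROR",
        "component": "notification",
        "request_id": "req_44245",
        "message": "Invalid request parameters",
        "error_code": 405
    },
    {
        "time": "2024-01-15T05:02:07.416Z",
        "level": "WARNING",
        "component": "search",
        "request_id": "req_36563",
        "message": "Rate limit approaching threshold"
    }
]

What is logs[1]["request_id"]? "req_69866"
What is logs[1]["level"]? "DEBUG"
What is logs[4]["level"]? "ERROR"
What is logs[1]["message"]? "Processing request for email"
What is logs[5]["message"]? "Rate limit approaching threshold"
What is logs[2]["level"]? "ERROR"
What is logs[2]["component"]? "cache"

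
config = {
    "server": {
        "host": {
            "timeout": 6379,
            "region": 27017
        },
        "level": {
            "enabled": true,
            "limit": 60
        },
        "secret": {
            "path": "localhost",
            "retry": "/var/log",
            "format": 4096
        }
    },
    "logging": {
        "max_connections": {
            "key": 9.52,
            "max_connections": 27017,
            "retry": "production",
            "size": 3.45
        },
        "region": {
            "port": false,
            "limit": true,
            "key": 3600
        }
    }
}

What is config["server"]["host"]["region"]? 27017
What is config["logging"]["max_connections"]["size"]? 3.45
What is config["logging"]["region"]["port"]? False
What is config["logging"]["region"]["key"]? 3600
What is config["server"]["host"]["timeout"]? 6379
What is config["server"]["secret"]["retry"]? "/var/log"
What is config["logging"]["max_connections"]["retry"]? "production"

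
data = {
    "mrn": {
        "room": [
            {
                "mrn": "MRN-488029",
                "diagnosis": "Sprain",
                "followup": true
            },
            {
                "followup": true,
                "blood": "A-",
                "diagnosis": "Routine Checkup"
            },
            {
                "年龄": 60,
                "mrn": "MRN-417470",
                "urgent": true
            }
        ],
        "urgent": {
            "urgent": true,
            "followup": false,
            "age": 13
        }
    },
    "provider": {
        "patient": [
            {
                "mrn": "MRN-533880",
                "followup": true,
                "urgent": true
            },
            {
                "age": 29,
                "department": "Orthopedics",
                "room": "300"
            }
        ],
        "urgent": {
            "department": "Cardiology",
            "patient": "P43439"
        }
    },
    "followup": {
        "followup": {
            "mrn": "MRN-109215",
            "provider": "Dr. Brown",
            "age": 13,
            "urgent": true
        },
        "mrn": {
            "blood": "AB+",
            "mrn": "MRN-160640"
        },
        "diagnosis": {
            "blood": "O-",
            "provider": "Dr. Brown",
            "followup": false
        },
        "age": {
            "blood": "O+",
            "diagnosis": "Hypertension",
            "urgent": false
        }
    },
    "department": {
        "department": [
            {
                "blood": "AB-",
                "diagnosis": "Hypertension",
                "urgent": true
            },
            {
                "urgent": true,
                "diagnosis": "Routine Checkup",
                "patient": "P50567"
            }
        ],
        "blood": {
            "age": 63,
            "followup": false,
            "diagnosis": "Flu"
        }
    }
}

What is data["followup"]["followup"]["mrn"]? "MRN-109215"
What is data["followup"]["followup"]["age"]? 13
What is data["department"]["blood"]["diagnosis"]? "Flu"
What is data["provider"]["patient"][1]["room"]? "300"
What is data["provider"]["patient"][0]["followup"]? True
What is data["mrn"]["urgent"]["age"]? 13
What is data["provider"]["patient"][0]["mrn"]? "MRN-533880"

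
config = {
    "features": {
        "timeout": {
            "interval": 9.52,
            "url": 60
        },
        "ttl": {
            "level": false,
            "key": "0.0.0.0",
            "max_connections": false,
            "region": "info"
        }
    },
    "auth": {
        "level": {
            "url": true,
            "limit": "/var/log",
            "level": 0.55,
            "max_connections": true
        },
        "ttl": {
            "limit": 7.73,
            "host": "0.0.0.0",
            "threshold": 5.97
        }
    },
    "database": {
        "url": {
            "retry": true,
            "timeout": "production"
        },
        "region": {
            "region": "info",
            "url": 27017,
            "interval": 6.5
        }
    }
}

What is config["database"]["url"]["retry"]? True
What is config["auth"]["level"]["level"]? 0.55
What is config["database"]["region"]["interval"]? 6.5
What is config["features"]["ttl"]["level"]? False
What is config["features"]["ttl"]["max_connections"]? False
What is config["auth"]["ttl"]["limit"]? 7.73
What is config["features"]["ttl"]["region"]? "info"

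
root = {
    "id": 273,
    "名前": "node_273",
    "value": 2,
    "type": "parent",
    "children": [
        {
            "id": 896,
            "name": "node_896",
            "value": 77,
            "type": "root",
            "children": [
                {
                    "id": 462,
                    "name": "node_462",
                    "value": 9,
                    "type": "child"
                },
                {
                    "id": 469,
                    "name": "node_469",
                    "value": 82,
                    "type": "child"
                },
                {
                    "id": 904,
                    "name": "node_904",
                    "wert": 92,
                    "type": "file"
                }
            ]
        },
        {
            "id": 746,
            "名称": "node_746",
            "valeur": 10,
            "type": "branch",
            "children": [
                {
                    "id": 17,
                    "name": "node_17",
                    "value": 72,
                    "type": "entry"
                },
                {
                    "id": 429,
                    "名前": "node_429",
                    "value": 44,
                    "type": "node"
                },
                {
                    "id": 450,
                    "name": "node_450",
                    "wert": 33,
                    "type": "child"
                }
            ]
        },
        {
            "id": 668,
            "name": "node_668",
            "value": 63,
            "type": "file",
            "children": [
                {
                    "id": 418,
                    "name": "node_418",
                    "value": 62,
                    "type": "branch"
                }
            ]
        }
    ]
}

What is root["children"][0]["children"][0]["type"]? "child"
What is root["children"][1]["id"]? 746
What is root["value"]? 2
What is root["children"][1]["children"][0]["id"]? 17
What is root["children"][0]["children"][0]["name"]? "node_462"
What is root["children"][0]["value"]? 77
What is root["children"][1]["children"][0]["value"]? 72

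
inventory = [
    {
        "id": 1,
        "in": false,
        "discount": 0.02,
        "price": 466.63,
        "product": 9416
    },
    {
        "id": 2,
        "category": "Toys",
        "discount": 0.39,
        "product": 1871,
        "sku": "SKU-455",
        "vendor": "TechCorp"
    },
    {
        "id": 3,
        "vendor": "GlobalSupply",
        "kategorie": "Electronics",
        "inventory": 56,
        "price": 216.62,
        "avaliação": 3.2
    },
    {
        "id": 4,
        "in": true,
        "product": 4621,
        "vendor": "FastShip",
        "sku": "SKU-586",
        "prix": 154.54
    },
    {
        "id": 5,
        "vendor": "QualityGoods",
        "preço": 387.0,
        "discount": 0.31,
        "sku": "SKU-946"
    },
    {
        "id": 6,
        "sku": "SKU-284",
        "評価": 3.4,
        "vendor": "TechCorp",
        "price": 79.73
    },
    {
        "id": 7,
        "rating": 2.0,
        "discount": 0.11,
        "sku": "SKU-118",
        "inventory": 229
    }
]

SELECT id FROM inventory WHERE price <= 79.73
[6]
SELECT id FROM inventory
[1, 2, 3, 4, 5, 6, 7]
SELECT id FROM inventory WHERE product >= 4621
[1, 4]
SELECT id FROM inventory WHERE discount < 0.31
[1, 7]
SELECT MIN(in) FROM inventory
False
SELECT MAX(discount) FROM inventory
0.39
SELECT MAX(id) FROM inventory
7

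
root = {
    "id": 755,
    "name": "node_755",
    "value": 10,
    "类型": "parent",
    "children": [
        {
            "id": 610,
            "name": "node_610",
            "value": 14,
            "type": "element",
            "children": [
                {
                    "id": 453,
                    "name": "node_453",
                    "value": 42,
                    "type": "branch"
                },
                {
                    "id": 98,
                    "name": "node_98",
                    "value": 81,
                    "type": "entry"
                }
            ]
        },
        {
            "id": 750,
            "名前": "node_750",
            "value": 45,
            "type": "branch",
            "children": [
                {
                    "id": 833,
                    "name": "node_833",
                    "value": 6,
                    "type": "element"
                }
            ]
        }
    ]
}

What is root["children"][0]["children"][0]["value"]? 42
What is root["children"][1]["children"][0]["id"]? 833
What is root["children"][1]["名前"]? "node_750"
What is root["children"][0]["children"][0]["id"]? 453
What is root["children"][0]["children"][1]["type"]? "entry"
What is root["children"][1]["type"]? "branch"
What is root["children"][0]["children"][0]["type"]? "branch"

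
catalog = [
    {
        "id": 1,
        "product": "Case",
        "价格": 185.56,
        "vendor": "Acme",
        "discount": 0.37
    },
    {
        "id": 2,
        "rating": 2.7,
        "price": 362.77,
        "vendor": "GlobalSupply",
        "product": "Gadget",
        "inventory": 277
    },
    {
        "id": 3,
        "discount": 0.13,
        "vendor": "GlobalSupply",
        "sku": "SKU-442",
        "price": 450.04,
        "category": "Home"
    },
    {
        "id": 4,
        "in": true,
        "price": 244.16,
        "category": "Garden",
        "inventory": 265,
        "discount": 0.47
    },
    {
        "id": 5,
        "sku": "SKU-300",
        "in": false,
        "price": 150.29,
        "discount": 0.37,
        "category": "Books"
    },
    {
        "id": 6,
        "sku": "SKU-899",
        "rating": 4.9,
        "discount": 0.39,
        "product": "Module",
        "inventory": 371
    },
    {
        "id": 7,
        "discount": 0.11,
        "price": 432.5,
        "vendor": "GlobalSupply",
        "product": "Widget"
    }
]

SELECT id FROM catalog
[1, 2, 3, 4, 5, 6, 7]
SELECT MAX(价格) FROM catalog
185.56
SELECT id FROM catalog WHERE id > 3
[4, 5, 6, 7]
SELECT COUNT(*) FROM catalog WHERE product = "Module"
1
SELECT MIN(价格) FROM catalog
185.56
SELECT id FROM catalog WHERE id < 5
[1, 2, 3, 4]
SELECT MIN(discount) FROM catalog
0.11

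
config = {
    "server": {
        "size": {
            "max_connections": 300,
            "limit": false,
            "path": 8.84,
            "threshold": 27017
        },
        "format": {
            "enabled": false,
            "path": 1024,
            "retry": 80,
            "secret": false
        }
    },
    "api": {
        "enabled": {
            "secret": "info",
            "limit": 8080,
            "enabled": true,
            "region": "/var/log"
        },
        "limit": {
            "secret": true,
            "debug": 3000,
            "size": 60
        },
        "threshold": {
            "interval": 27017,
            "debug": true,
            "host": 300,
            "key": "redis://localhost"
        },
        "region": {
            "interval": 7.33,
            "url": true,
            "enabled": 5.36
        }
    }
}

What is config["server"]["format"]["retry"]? 80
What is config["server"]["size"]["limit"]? False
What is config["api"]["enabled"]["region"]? "/var/log"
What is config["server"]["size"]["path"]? 8.84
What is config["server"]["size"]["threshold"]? 27017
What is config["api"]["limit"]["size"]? 60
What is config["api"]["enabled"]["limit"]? 8080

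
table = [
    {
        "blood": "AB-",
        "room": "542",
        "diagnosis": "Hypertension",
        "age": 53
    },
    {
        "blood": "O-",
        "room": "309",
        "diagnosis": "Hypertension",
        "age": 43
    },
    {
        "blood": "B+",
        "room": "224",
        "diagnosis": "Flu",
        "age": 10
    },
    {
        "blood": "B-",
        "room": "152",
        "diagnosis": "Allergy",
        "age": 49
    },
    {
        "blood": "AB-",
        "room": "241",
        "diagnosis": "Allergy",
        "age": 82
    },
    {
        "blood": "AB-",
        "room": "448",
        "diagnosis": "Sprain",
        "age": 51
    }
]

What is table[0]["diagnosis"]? "Hypertension"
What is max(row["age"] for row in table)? 82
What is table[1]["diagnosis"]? "Hypertension"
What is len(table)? 6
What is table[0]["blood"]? "AB-"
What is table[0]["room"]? "542"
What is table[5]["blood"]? "AB-"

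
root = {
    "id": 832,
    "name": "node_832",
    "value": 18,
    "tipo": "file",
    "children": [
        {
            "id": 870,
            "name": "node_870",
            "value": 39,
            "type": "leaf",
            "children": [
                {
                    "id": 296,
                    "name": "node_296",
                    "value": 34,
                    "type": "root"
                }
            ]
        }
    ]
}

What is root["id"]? 832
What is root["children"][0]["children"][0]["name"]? "node_296"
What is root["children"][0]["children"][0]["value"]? 34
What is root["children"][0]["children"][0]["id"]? 296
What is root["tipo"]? "file"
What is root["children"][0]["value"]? 39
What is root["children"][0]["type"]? "leaf"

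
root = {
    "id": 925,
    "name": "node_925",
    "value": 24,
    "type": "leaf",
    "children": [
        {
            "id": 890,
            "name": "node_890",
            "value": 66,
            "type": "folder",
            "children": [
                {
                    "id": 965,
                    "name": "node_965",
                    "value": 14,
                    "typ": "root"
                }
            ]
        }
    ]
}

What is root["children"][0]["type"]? "folder"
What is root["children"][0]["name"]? "node_890"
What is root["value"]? 24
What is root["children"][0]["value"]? 66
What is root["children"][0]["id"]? 890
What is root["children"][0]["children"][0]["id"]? 965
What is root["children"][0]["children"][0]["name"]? "node_965"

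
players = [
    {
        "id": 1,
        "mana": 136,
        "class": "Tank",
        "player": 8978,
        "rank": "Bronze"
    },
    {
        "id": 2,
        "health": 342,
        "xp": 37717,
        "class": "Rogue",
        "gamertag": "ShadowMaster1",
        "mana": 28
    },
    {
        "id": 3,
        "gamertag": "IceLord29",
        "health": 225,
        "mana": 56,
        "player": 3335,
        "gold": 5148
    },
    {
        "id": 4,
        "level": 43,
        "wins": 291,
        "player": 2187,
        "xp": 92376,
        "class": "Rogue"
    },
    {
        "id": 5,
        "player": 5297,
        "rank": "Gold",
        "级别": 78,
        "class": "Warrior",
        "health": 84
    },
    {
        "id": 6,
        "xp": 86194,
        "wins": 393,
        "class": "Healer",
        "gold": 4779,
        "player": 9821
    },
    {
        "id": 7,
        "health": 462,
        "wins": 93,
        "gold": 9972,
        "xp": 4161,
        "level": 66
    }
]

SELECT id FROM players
[1, 2, 3, 4, 5, 6, 7]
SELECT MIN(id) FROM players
1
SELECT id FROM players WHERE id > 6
[7]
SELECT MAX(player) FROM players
9821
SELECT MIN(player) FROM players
2187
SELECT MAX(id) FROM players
7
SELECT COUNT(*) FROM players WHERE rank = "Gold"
1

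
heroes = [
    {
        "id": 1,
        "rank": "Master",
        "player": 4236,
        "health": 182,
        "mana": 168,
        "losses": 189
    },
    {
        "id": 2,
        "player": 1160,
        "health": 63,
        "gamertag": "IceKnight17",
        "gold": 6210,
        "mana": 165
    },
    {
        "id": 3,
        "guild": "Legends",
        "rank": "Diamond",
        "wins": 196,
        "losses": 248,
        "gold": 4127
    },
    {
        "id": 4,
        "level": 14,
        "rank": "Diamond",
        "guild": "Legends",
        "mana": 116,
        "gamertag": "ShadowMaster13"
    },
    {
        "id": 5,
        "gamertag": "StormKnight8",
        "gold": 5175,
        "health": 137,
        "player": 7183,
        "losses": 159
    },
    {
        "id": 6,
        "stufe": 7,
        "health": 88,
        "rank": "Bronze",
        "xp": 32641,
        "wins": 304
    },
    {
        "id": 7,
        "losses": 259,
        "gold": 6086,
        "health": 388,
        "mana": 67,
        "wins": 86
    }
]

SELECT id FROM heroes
[1, 2, 3, 4, 5, 6, 7]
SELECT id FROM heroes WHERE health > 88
[1, 5, 7]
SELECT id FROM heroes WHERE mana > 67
[1, 2, 4]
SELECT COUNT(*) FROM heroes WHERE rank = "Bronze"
1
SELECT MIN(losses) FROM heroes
159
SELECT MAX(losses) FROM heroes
259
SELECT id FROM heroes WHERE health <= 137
[2, 5, 6]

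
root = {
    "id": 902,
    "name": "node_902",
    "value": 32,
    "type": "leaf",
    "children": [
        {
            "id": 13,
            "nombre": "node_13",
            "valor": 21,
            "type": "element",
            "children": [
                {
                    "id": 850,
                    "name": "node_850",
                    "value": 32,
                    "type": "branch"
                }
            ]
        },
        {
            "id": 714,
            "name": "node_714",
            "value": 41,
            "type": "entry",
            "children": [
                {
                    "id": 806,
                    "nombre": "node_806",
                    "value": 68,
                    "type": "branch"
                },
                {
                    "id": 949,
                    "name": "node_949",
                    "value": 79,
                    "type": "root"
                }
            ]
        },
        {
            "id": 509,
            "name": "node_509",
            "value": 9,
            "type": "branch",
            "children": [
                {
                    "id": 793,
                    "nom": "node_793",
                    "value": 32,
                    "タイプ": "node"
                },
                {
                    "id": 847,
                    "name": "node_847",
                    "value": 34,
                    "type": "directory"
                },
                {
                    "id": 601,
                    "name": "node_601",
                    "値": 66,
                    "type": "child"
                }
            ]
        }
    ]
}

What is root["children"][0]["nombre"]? "node_13"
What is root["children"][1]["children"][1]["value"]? 79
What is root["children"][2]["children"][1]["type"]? "directory"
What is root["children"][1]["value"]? 41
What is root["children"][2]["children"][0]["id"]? 793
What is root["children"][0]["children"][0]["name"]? "node_850"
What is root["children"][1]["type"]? "entry"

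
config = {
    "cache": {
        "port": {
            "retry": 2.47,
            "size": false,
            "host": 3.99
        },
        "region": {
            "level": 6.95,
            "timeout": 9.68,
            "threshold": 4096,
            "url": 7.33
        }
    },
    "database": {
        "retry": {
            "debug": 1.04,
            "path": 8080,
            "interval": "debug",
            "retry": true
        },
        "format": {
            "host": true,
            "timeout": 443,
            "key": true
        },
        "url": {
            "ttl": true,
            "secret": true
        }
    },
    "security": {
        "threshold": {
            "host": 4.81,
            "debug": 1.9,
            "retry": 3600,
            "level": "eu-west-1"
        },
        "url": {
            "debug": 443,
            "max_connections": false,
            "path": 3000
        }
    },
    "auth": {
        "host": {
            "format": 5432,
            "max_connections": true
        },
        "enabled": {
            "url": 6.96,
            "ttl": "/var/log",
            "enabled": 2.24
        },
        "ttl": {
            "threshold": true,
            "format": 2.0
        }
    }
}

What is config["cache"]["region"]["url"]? 7.33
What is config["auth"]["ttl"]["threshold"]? True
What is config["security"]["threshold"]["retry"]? 3600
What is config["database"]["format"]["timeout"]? 443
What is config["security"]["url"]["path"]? 3000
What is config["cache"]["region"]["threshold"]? 4096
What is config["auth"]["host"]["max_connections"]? True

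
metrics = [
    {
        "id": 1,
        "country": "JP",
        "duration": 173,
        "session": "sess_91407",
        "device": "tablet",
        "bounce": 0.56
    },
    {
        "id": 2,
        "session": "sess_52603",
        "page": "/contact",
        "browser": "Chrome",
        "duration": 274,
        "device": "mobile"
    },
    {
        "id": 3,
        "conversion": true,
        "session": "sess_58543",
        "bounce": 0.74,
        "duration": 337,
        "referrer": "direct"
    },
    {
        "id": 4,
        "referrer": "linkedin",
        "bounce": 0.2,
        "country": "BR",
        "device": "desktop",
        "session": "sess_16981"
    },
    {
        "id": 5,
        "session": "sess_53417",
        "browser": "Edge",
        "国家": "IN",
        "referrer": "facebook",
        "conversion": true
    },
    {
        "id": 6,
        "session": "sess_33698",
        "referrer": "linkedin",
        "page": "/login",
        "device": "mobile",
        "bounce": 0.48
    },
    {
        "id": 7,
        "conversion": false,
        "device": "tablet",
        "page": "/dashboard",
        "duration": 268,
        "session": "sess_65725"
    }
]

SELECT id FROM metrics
[1, 2, 3, 4, 5, 6, 7]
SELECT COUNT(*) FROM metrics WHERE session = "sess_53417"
1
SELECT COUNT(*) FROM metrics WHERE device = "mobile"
2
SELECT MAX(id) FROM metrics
7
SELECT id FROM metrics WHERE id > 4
[5, 6, 7]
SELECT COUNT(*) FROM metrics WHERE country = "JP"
1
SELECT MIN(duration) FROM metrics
173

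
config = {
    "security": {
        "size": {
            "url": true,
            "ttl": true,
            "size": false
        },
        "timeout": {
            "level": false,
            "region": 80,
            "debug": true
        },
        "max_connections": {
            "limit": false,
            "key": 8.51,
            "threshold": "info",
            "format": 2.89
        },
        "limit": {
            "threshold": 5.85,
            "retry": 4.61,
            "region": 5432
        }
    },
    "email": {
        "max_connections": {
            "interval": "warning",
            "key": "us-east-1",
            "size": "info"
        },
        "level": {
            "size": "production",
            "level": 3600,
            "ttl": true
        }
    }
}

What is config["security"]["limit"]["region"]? 5432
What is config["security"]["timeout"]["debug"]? True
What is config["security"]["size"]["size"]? False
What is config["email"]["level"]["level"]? 3600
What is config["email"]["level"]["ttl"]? True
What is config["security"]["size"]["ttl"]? True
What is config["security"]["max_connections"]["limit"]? False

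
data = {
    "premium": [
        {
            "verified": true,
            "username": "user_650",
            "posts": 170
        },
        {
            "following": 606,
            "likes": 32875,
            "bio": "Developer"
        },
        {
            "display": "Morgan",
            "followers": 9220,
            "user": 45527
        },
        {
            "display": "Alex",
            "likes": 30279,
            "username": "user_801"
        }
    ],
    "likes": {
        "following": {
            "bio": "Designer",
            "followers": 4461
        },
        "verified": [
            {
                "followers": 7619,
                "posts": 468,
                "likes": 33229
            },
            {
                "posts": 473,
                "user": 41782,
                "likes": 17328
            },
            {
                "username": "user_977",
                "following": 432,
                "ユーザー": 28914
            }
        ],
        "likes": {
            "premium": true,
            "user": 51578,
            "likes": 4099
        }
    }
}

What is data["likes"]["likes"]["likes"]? 4099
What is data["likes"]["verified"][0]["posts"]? 468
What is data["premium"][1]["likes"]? 32875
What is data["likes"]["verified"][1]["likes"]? 17328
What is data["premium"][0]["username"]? "user_650"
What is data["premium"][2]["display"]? "Morgan"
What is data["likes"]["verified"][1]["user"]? 41782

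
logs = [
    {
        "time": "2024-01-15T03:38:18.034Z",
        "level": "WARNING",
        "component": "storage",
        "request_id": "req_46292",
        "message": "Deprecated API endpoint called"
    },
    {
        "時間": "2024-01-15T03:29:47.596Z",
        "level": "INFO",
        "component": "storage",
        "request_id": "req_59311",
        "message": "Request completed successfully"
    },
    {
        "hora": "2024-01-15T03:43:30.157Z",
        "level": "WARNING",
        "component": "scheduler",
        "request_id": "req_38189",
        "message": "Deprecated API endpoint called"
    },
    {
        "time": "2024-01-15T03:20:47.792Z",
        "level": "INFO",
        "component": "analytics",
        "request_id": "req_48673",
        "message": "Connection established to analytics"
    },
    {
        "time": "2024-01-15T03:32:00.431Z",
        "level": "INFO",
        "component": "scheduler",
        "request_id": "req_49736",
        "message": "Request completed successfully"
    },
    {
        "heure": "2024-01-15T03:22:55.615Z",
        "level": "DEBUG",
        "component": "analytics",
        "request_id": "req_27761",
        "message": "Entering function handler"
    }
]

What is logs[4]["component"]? "scheduler"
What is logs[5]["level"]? "DEBUG"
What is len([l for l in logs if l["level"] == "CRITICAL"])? 0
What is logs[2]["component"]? "scheduler"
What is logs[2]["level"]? "WARNING"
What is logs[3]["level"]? "INFO"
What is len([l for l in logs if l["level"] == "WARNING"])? 2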